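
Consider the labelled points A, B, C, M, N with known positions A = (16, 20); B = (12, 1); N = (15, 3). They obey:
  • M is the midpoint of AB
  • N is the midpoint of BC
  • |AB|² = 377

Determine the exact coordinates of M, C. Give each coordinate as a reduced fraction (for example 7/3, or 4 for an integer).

1. M_x = 14  [2·M = A+B = (16, 20)+(12, 1)]
2. M_y = 21/2  [2·M = A+B = (16, 20)+(12, 1)]
   so M = (14, 21/2)
3. C_x = 18  [C = 2·N−B = 2·(15, 3)−(12, 1)]
4. C_y = 5  [C = 2·N−B = 2·(15, 3)−(12, 1)]
   so C = (18, 5)

M = (14, 21/2)
C = (18, 5)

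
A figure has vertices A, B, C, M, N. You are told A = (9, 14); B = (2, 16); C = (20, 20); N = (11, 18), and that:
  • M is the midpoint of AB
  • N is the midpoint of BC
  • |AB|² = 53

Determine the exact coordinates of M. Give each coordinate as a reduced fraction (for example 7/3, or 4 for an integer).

1. M_x = 11/2  [2·M = A+B = (9, 14)+(2, 16)]
2. M_y = 15  [2·M = A+B = (9, 14)+(2, 16)]
   so M = (11/2, 15)

M = (11/2, 15)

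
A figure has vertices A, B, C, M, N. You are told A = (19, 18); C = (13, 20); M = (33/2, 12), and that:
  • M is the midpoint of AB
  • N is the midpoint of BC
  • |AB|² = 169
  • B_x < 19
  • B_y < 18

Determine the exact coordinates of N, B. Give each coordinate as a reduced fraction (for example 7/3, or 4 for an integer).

1. B_x = 14  [B = 2·M−A = 2·(33/2, 12)−(19, 18)]
2. B_y = 6  [B = 2·M−A = 2·(33/2, 12)−(19, 18)]
   so B = (14, 6)
3. N_x = 27/2  [2·N = B+C = (14, 6)+(13, 20)]
4. N_y = 13  [2·N = B+C = (14, 6)+(13, 20)]
   so N = (27/2, 13)

N = (27/2, 13)
B = (14, 6)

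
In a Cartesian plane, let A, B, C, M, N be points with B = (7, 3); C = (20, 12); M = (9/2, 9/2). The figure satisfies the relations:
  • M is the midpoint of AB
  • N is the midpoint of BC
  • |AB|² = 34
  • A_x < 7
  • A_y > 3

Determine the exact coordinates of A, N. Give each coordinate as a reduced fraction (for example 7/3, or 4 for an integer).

1. A_x = 2  [A = 2·M−B = 2·(9/2, 9/2)−(7, 3)]
2. A_y = 6  [A = 2·M−B = 2·(9/2, 9/2)−(7, 3)]
   so A = (2, 6)
3. N_x = 27/2  [2·N = B+C = (7, 3)+(20, 12)]
4. N_y = 15/2  [2·N = B+C = (7, 3)+(20, 12)]
   so N = (27/2, 15/2)

A = (2, 6)
N = (27/2, 15/2)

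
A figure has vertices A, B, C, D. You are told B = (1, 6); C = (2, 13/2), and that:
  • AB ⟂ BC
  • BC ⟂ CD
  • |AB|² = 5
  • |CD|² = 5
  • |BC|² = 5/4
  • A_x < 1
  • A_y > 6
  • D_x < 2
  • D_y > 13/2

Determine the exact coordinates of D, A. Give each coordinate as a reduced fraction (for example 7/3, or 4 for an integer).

D = (1, 17/2)
A = (0, 8)

1. D_x = 1  [[BC ⟂ CD ⇒ 1x+1/2y-21/4=0] ∩ [|D−(2, 13/2)|²=5]]
2. D_y = 17/2  [[BC ⟂ CD ⇒ 1x+1/2y-21/4=0] ∩ [|D−(2, 13/2)|²=5]]
   so D = (1, 17/2)
3. A_x = 0  [[AB ⟂ BC ⇒ -1x-1/2y+4=0] ∩ [|A−(1, 6)|²=5]]
4. A_y = 8  [[AB ⟂ BC ⇒ -1x-1/2y+4=0] ∩ [|A−(1, 6)|²=5]]
   so A = (0, 8)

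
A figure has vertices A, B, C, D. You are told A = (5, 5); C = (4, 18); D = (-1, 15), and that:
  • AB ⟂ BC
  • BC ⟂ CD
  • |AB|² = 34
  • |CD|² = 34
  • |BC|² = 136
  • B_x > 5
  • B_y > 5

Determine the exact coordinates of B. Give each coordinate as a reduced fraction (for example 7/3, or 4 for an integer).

B = (10, 8)

1. B_x = 10  [[BC ⟂ CD ⇒ 5x+3y-74=0] ∩ [|B−(5, 5)|²=34]]
2. B_y = 8  [[BC ⟂ CD ⇒ 5x+3y-74=0] ∩ [|B−(5, 5)|²=34]]
   so B = (10, 8)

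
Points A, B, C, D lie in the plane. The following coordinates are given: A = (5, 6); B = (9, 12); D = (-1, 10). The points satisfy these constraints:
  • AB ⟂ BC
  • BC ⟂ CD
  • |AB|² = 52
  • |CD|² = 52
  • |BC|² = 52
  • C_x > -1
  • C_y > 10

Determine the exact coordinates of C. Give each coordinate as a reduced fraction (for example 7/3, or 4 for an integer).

C = (3, 16)

1. C_x = 3  [[AB ⟂ BC ⇒ 4x+6y-108=0] ∩ [|C−(-1, 10)|²=52]]
2. C_y = 16  [[AB ⟂ BC ⇒ 4x+6y-108=0] ∩ [|C−(-1, 10)|²=52]]
   so C = (3, 16)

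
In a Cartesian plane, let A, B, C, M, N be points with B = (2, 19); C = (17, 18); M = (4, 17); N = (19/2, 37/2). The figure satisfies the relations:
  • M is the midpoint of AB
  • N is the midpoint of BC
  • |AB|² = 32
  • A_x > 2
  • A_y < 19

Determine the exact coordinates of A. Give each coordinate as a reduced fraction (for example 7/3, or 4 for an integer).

1. A_x = 6  [A = 2·M−B = 2·(4, 17)−(2, 19)]
2. A_y = 15  [A = 2·M−B = 2·(4, 17)−(2, 19)]
   so A = (6, 15)

A = (6, 15)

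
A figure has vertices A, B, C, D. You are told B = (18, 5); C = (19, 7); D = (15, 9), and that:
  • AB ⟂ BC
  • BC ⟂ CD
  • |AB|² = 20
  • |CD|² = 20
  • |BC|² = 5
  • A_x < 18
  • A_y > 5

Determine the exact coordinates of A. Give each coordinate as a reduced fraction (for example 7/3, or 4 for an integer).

1. A_x = 14  [[AB ⟂ BC ⇒ -1x-2y+28=0] ∩ [|A−(18, 5)|²=20]]
2. A_y = 7  [[AB ⟂ BC ⇒ -1x-2y+28=0] ∩ [|A−(18, 5)|²=20]]
   so A = (14, 7)

A = (14, 7)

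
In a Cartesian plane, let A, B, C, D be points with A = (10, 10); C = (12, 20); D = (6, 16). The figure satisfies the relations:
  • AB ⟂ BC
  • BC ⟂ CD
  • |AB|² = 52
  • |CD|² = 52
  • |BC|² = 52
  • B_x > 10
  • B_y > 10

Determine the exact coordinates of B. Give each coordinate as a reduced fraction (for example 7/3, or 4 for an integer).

B = (16, 14)

1. B_x = 16  [[BC ⟂ CD ⇒ 6x+4y-152=0] ∩ [|B−(10, 10)|²=52]]
2. B_y = 14  [[BC ⟂ CD ⇒ 6x+4y-152=0] ∩ [|B−(10, 10)|²=52]]
   so B = (16, 14)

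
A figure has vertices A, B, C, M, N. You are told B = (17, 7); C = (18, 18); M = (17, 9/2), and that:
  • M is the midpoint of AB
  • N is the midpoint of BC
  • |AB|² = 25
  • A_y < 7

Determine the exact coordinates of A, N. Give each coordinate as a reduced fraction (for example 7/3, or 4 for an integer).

1. A_x = 17  [A = 2·M−B = 2·(17, 9/2)−(17, 7)]
2. A_y = 2  [A = 2·M−B = 2·(17, 9/2)−(17, 7)]
   so A = (17, 2)
3. N_x = 35/2  [2·N = B+C = (17, 7)+(18, 18)]
4. N_y = 25/2  [2·N = B+C = (17, 7)+(18, 18)]
   so N = (35/2, 25/2)

A = (17, 2)
N = (35/2, 25/2)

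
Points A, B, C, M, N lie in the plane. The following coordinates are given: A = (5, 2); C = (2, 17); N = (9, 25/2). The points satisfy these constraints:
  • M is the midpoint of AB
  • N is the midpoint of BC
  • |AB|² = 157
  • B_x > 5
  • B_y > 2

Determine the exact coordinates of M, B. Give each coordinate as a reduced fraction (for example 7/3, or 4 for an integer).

M = (21/2, 5)
B = (16, 8)

1. B_x = 16  [B = 2·N−C = 2·(9, 25/2)−(2, 17)]
2. B_y = 8  [B = 2·N−C = 2·(9, 25/2)−(2, 17)]
   so B = (16, 8)
3. M_x = 21/2  [2·M = A+B = (5, 2)+(16, 8)]
4. M_y = 5  [2·M = A+B = (5, 2)+(16, 8)]
   so M = (21/2, 5)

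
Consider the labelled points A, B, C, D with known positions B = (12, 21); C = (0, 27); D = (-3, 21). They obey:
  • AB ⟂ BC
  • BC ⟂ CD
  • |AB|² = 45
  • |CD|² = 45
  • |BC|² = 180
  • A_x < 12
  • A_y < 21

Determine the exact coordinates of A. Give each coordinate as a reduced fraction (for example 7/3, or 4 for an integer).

1. A_x = 9  [[AB ⟂ BC ⇒ 12x-6y-18=0] ∩ [|A−(12, 21)|²=45]]
2. A_y = 15  [[AB ⟂ BC ⇒ 12x-6y-18=0] ∩ [|A−(12, 21)|²=45]]
   so A = (9, 15)

A = (9, 15)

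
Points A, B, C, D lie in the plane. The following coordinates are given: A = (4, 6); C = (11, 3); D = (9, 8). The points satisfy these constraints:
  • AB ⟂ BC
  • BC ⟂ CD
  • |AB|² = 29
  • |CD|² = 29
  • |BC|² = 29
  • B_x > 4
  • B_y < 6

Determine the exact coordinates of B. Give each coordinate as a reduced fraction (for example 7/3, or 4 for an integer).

B = (6, 1)

1. B_x = 6  [[BC ⟂ CD ⇒ 2x-5y-7=0] ∩ [|B−(4, 6)|²=29]]
2. B_y = 1  [[BC ⟂ CD ⇒ 2x-5y-7=0] ∩ [|B−(4, 6)|²=29]]
   so B = (6, 1)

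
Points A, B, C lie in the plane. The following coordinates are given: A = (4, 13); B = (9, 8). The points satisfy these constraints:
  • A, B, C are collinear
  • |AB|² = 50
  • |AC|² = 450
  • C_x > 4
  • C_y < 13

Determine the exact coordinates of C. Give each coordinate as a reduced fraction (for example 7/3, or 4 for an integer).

1. C_x = 19  [[A, B, C are collinear ⇒ 5x+5y-85=0] ∩ [|C−(4, 13)|²=450]]
2. C_y = -2  [[A, B, C are collinear ⇒ 5x+5y-85=0] ∩ [|C−(4, 13)|²=450]]
   so C = (19, -2)

C = (19, -2)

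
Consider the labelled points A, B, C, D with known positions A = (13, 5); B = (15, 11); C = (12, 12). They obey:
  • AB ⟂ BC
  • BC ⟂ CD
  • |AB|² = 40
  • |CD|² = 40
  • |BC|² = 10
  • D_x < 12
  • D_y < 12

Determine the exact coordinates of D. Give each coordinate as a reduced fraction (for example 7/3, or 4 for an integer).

1. D_x = 10  [[BC ⟂ CD ⇒ -3x+1y+24=0] ∩ [|D−(12, 12)|²=40]]
2. D_y = 6  [[BC ⟂ CD ⇒ -3x+1y+24=0] ∩ [|D−(12, 12)|²=40]]
   so D = (10, 6)

D = (10, 6)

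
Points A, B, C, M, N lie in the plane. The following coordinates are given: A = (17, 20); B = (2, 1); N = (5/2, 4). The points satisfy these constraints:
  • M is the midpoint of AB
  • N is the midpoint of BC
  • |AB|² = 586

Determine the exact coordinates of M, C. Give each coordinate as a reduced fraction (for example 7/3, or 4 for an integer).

M = (19/2, 21/2)
C = (3, 7)

1. M_x = 19/2  [2·M = A+B = (17, 20)+(2, 1)]
2. M_y = 21/2  [2·M = A+B = (17, 20)+(2, 1)]
   so M = (19/2, 21/2)
3. C_x = 3  [C = 2·N−B = 2·(5/2, 4)−(2, 1)]
4. C_y = 7  [C = 2·N−B = 2·(5/2, 4)−(2, 1)]
   so C = (3, 7)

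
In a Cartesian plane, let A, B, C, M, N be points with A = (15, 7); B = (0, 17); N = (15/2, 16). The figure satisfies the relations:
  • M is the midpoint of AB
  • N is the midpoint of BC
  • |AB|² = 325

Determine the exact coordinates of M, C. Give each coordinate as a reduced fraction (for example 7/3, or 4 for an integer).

M = (15/2, 12)
C = (15, 15)

1. M_x = 15/2  [2·M = A+B = (15, 7)+(0, 17)]
2. M_y = 12  [2·M = A+B = (15, 7)+(0, 17)]
   so M = (15/2, 12)
3. C_x = 15  [C = 2·N−B = 2·(15/2, 16)−(0, 17)]
4. C_y = 15  [C = 2·N−B = 2·(15/2, 16)−(0, 17)]
   so C = (15, 15)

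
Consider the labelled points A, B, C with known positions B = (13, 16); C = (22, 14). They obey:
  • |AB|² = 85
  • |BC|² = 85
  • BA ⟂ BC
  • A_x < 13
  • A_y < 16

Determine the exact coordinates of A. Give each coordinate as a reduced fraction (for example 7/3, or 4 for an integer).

1. A_x = 11  [[BA ⟂ BC ⇒ 9x-2y-85=0] ∩ [|A−(13, 16)|²=85]]
2. A_y = 7  [[BA ⟂ BC ⇒ 9x-2y-85=0] ∩ [|A−(13, 16)|²=85]]
   so A = (11, 7)

A = (11, 7)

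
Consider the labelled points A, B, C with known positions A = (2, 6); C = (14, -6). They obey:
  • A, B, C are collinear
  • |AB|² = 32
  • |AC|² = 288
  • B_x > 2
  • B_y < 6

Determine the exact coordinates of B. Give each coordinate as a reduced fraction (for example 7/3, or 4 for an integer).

B = (6, 2)

1. B_x = 6  [[A, B, C are collinear ⇒ -12x-12y+96=0] ∩ [|B−(2, 6)|²=32]]
2. B_y = 2  [[A, B, C are collinear ⇒ -12x-12y+96=0] ∩ [|B−(2, 6)|²=32]]
   so B = (6, 2)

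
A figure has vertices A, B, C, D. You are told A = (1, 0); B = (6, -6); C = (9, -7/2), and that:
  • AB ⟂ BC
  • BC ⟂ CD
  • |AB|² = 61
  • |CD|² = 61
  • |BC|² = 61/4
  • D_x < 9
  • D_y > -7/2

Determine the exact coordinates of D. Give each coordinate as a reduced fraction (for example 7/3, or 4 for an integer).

D = (4, 5/2)

1. D_x = 4  [[BC ⟂ CD ⇒ 3x+5/2y-73/4=0] ∩ [|D−(9, -7/2)|²=61]]
2. D_y = 5/2  [[BC ⟂ CD ⇒ 3x+5/2y-73/4=0] ∩ [|D−(9, -7/2)|²=61]]
   so D = (4, 5/2)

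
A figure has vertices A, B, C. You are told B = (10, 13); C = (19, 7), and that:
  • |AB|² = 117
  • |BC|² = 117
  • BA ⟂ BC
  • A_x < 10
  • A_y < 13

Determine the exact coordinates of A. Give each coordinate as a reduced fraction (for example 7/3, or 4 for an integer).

1. A_x = 4  [[BA ⟂ BC ⇒ 9x-6y-12=0] ∩ [|A−(10, 13)|²=117]]
2. A_y = 4  [[BA ⟂ BC ⇒ 9x-6y-12=0] ∩ [|A−(10, 13)|²=117]]
   so A = (4, 4)

A = (4, 4)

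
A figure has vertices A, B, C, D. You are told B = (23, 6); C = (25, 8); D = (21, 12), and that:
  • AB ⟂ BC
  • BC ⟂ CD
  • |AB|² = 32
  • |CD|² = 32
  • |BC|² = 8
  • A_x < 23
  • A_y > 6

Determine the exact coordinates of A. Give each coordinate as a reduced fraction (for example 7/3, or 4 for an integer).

A = (19, 10)

1. A_x = 19  [[AB ⟂ BC ⇒ -2x-2y+58=0] ∩ [|A−(23, 6)|²=32]]
2. A_y = 10  [[AB ⟂ BC ⇒ -2x-2y+58=0] ∩ [|A−(23, 6)|²=32]]
   so A = (19, 10)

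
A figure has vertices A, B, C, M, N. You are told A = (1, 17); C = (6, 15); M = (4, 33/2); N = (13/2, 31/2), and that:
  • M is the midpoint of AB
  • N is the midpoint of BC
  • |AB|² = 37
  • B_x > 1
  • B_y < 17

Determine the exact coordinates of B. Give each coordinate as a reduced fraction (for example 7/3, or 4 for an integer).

1. B_x = 7  [B = 2·M−A = 2·(4, 33/2)−(1, 17)]
2. B_y = 16  [B = 2·M−A = 2·(4, 33/2)−(1, 17)]
   so B = (7, 16)

B = (7, 16)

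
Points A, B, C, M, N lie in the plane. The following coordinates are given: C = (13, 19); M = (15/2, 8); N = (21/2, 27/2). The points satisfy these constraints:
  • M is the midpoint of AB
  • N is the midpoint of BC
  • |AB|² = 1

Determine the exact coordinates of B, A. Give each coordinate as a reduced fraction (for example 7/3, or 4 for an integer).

1. B_x = 8  [B = 2·N−C = 2·(21/2, 27/2)−(13, 19)]
2. B_y = 8  [B = 2·N−C = 2·(21/2, 27/2)−(13, 19)]
   so B = (8, 8)
3. A_x = 7  [A = 2·M−B = 2·(15/2, 8)−(8, 8)]
4. A_y = 8  [A = 2·M−B = 2·(15/2, 8)−(8, 8)]
   so A = (7, 8)

B = (8, 8)
A = (7, 8)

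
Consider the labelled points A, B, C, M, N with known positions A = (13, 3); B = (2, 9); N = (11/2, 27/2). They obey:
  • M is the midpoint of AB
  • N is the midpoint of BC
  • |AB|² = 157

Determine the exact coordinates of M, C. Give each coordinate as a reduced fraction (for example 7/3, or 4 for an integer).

M = (15/2, 6)
C = (9, 18)

1. M_x = 15/2  [2·M = A+B = (13, 3)+(2, 9)]
2. M_y = 6  [2·M = A+B = (13, 3)+(2, 9)]
   so M = (15/2, 6)
3. C_x = 9  [C = 2·N−B = 2·(11/2, 27/2)−(2, 9)]
4. C_y = 18  [C = 2·N−B = 2·(11/2, 27/2)−(2, 9)]
   so C = (9, 18)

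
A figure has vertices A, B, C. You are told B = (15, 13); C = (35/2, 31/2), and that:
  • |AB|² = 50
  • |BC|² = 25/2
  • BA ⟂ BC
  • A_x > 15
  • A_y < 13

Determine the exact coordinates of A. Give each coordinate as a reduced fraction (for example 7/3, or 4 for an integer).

A = (20, 8)

1. A_x = 20  [[BA ⟂ BC ⇒ 5/2x+5/2y-70=0] ∩ [|A−(15, 13)|²=50]]
2. A_y = 8  [[BA ⟂ BC ⇒ 5/2x+5/2y-70=0] ∩ [|A−(15, 13)|²=50]]
   so A = (20, 8)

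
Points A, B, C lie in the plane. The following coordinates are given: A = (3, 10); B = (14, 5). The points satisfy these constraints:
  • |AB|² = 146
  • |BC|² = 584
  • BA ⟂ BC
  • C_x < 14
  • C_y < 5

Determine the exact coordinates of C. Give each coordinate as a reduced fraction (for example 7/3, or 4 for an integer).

C = (4, -17)

1. C_x = 4  [[BA ⟂ BC ⇒ -11x+5y+129=0] ∩ [|C−(14, 5)|²=584]]
2. C_y = -17  [[BA ⟂ BC ⇒ -11x+5y+129=0] ∩ [|C−(14, 5)|²=584]]
   so C = (4, -17)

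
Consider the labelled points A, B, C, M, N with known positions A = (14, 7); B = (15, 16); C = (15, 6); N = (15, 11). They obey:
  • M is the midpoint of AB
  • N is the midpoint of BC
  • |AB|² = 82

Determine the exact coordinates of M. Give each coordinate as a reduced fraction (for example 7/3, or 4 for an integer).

1. M_x = 29/2  [2·M = A+B = (14, 7)+(15, 16)]
2. M_y = 23/2  [2·M = A+B = (14, 7)+(15, 16)]
   so M = (29/2, 23/2)

M = (29/2, 23/2)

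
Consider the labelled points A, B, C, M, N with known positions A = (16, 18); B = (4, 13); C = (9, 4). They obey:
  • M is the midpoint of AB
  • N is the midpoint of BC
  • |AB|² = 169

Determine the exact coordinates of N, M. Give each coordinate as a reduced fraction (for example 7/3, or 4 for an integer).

1. M_x = 10  [2·M = A+B = (16, 18)+(4, 13)]
2. M_y = 31/2  [2·M = A+B = (16, 18)+(4, 13)]
   so M = (10, 31/2)
3. N_x = 13/2  [2·N = B+C = (4, 13)+(9, 4)]
4. N_y = 17/2  [2·N = B+C = (4, 13)+(9, 4)]
   so N = (13/2, 17/2)

N = (13/2, 17/2)
M = (10, 31/2)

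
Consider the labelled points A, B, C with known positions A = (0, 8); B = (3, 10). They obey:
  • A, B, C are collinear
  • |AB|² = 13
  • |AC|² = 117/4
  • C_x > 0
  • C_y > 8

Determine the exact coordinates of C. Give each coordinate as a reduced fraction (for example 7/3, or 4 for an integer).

1. C_x = 9/2  [[A, B, C are collinear ⇒ -2x+3y-24=0] ∩ [|C−(0, 8)|²=117/4]]
2. C_y = 11  [[A, B, C are collinear ⇒ -2x+3y-24=0] ∩ [|C−(0, 8)|²=117/4]]
   so C = (9/2, 11)

C = (9/2, 11)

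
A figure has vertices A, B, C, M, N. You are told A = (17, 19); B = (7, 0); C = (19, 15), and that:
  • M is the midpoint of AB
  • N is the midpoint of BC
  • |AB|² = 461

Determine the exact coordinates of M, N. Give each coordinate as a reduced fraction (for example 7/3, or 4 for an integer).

1. M_x = 12  [2·M = A+B = (17, 19)+(7, 0)]
2. M_y = 19/2  [2·M = A+B = (17, 19)+(7, 0)]
   so M = (12, 19/2)
3. N_x = 13  [2·N = B+C = (7, 0)+(19, 15)]
4. N_y = 15/2  [2·N = B+C = (7, 0)+(19, 15)]
   so N = (13, 15/2)

M = (12, 19/2)
N = (13, 15/2)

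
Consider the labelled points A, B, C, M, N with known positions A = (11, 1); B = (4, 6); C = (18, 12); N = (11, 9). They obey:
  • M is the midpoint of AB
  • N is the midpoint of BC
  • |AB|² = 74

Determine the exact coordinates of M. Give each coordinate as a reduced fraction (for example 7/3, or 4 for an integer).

1. M_x = 15/2  [2·M = A+B = (11, 1)+(4, 6)]
2. M_y = 7/2  [2·M = A+B = (11, 1)+(4, 6)]
   so M = (15/2, 7/2)

M = (15/2, 7/2)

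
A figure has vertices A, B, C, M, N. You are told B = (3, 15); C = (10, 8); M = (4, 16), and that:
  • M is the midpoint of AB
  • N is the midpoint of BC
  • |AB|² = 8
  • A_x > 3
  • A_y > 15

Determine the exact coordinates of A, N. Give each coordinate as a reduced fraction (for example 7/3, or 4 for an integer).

1. A_x = 5  [A = 2·M−B = 2·(4, 16)−(3, 15)]
2. A_y = 17  [A = 2·M−B = 2·(4, 16)−(3, 15)]
   so A = (5, 17)
3. N_x = 13/2  [2·N = B+C = (3, 15)+(10, 8)]
4. N_y = 23/2  [2·N = B+C = (3, 15)+(10, 8)]
   so N = (13/2, 23/2)

A = (5, 17)
N = (13/2, 23/2)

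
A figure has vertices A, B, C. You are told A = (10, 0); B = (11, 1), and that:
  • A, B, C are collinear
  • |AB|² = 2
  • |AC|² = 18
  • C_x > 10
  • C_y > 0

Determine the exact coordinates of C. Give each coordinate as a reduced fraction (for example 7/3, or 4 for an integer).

1. C_x = 13  [[A, B, C are collinear ⇒ -1x+1y+10=0] ∩ [|C−(10, 0)|²=18]]
2. C_y = 3  [[A, B, C are collinear ⇒ -1x+1y+10=0] ∩ [|C−(10, 0)|²=18]]
   so C = (13, 3)

C = (13, 3)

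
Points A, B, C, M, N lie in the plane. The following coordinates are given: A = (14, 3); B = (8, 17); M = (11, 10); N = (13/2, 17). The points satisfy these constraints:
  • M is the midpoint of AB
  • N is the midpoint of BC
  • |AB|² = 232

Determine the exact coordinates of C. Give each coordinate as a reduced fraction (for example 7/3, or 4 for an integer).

C = (5, 17)

1. C_x = 5  [C = 2·N−B = 2·(13/2, 17)−(8, 17)]
2. C_y = 17  [C = 2·N−B = 2·(13/2, 17)−(8, 17)]
   so C = (5, 17)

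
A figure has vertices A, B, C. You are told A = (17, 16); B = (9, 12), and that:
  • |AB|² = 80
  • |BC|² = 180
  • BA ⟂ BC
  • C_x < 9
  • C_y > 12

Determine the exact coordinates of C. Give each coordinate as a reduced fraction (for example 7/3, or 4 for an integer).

1. C_x = 3  [[BA ⟂ BC ⇒ 8x+4y-120=0] ∩ [|C−(9, 12)|²=180]]
2. C_y = 24  [[BA ⟂ BC ⇒ 8x+4y-120=0] ∩ [|C−(9, 12)|²=180]]
   so C = (3, 24)

C = (3, 24)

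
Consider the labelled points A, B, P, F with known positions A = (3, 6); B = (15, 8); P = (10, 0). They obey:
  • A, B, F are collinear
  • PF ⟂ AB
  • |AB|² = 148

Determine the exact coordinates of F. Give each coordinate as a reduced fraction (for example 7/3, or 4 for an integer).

1. F_x = 327/37  [[A, B, F are collinear ⇒ -2x+12y-66=0] ∩ [PF ⟂ AB ⇒ 12x+2y-120=0]]
2. F_y = 258/37  [[A, B, F are collinear ⇒ -2x+12y-66=0] ∩ [PF ⟂ AB ⇒ 12x+2y-120=0]]
   so F = (327/37, 258/37)

F = (327/37, 258/37)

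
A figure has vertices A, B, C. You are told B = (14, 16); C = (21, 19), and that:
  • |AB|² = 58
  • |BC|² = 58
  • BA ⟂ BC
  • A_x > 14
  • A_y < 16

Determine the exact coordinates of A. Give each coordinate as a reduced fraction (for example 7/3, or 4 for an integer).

A = (17, 9)

1. A_x = 17  [[BA ⟂ BC ⇒ 7x+3y-146=0] ∩ [|A−(14, 16)|²=58]]
2. A_y = 9  [[BA ⟂ BC ⇒ 7x+3y-146=0] ∩ [|A−(14, 16)|²=58]]
   so A = (17, 9)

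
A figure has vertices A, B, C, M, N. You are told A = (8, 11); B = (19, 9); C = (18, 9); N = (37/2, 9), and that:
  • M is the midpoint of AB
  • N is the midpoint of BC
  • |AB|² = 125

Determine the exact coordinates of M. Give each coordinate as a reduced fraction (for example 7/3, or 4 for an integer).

1. M_x = 27/2  [2·M = A+B = (8, 11)+(19, 9)]
2. M_y = 10  [2·M = A+B = (8, 11)+(19, 9)]
   so M = (27/2, 10)

M = (27/2, 10)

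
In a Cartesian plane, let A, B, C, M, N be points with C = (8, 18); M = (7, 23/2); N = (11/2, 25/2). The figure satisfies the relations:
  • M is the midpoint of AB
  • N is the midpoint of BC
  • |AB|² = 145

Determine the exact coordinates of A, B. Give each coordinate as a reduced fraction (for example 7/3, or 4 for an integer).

A = (11, 16)
B = (3, 7)

1. B_x = 3  [B = 2·N−C = 2·(11/2, 25/2)−(8, 18)]
2. B_y = 7  [B = 2·N−C = 2·(11/2, 25/2)−(8, 18)]
   so B = (3, 7)
3. A_x = 11  [A = 2·M−B = 2·(7, 23/2)−(3, 7)]
4. A_y = 16  [A = 2·M−B = 2·(7, 23/2)−(3, 7)]
   so A = (11, 16)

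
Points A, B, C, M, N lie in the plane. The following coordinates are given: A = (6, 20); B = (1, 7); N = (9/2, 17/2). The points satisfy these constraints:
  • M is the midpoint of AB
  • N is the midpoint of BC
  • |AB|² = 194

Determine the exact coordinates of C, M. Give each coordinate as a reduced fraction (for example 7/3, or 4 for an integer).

C = (8, 10)
M = (7/2, 27/2)

1. M_x = 7/2  [2·M = A+B = (6, 20)+(1, 7)]
2. M_y = 27/2  [2·M = A+B = (6, 20)+(1, 7)]
   so M = (7/2, 27/2)
3. C_x = 8  [C = 2·N−B = 2·(9/2, 17/2)−(1, 7)]
4. C_y = 10  [C = 2·N−B = 2·(9/2, 17/2)−(1, 7)]
   so C = (8, 10)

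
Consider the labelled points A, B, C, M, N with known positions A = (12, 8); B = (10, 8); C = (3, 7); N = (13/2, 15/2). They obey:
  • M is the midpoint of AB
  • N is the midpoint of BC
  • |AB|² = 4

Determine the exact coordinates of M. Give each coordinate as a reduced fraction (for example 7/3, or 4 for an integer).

1. M_x = 11  [2·M = A+B = (12, 8)+(10, 8)]
2. M_y = 8  [2·M = A+B = (12, 8)+(10, 8)]
   so M = (11, 8)

M = (11, 8)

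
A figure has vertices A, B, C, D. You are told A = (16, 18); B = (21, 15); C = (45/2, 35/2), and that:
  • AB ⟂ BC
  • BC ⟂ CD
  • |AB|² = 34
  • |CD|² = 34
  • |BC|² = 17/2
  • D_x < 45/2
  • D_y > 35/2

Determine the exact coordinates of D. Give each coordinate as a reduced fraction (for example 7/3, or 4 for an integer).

D = (35/2, 41/2)

1. D_x = 35/2  [[BC ⟂ CD ⇒ 3/2x+5/2y-155/2=0] ∩ [|D−(45/2, 35/2)|²=34]]
2. D_y = 41/2  [[BC ⟂ CD ⇒ 3/2x+5/2y-155/2=0] ∩ [|D−(45/2, 35/2)|²=34]]
   so D = (35/2, 41/2)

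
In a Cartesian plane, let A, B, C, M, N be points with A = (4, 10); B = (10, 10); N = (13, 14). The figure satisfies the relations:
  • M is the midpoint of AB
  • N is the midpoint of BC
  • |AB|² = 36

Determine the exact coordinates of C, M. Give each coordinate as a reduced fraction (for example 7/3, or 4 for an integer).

1. M_x = 7  [2·M = A+B = (4, 10)+(10, 10)]
2. M_y = 10  [2·M = A+B = (4, 10)+(10, 10)]
   so M = (7, 10)
3. C_x = 16  [C = 2·N−B = 2·(13, 14)−(10, 10)]
4. C_y = 18  [C = 2·N−B = 2·(13, 14)−(10, 10)]
   so C = (16, 18)

C = (16, 18)
M = (7, 10)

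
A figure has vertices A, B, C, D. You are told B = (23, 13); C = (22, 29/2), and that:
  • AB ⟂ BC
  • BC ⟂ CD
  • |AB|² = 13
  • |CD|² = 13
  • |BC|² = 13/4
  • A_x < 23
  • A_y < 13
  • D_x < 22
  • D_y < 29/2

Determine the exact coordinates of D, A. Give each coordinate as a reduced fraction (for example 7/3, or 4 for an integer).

D = (19, 25/2)
A = (20, 11)

1. D_x = 19  [[BC ⟂ CD ⇒ -1x+3/2y+1/4=0] ∩ [|D−(22, 29/2)|²=13]]
2. D_y = 25/2  [[BC ⟂ CD ⇒ -1x+3/2y+1/4=0] ∩ [|D−(22, 29/2)|²=13]]
   so D = (19, 25/2)
3. A_x = 20  [[AB ⟂ BC ⇒ 1x-3/2y-7/2=0] ∩ [|A−(23, 13)|²=13]]
4. A_y = 11  [[AB ⟂ BC ⇒ 1x-3/2y-7/2=0] ∩ [|A−(23, 13)|²=13]]
   so A = (20, 11)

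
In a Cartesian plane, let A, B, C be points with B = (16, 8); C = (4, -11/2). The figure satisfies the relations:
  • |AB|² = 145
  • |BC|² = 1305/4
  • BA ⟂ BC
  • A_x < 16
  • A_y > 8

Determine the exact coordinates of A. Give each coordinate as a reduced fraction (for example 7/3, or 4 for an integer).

1. A_x = 7  [[BA ⟂ BC ⇒ -12x-27/2y+300=0] ∩ [|A−(16, 8)|²=145]]
2. A_y = 16  [[BA ⟂ BC ⇒ -12x-27/2y+300=0] ∩ [|A−(16, 8)|²=145]]
   so A = (7, 16)

A = (7, 16)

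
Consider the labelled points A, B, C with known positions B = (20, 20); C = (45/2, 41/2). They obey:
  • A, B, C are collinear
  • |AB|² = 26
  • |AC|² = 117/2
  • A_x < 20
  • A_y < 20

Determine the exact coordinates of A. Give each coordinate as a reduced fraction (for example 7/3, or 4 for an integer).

1. A_x = 15  [[A, B, C are collinear ⇒ -1/2x+5/2y-40=0] ∩ [|A−(20, 20)|²=26]]
2. A_y = 19  [[A, B, C are collinear ⇒ -1/2x+5/2y-40=0] ∩ [|A−(20, 20)|²=26]]
   so A = (15, 19)

A = (15, 19)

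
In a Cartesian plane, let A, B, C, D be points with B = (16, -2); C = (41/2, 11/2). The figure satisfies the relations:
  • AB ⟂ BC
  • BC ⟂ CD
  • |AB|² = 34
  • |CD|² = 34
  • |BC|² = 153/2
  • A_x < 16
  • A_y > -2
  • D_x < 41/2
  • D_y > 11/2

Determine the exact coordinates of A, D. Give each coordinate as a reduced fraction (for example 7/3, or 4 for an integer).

A = (11, 1)
D = (31/2, 17/2)

1. A_x = 11  [[AB ⟂ BC ⇒ -9/2x-15/2y+57=0] ∩ [|A−(16, -2)|²=34]]
2. A_y = 1  [[AB ⟂ BC ⇒ -9/2x-15/2y+57=0] ∩ [|A−(16, -2)|²=34]]
   so A = (11, 1)
3. D_x = 31/2  [[BC ⟂ CD ⇒ 9/2x+15/2y-267/2=0] ∩ [|D−(41/2, 11/2)|²=34]]
4. D_y = 17/2  [[BC ⟂ CD ⇒ 9/2x+15/2y-267/2=0] ∩ [|D−(41/2, 11/2)|²=34]]
   so D = (31/2, 17/2)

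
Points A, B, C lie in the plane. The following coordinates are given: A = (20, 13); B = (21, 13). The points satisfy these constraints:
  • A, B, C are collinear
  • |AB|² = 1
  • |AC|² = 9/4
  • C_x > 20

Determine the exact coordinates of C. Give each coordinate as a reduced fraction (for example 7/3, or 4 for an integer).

C = (43/2, 13)

1. C_x = 43/2  [[A, B, C are collinear ⇒ 1y-13=0] ∩ [|C−(20, 13)|²=9/4]]
2. C_y = 13  [[A, B, C are collinear ⇒ 1y-13=0] ∩ [|C−(20, 13)|²=9/4]]
   so C = (43/2, 13)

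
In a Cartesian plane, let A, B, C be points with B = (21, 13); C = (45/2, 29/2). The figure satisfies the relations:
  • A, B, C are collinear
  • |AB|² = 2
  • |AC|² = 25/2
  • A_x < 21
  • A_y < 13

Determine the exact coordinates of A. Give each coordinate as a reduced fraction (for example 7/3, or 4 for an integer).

1. A_x = 20  [[A, B, C are collinear ⇒ -3/2x+3/2y+12=0] ∩ [|A−(21, 13)|²=2]]
2. A_y = 12  [[A, B, C are collinear ⇒ -3/2x+3/2y+12=0] ∩ [|A−(21, 13)|²=2]]
   so A = (20, 12)

A = (20, 12)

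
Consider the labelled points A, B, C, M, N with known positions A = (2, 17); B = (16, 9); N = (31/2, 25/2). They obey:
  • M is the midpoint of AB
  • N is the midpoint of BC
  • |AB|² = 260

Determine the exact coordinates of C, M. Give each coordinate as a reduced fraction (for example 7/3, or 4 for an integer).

C = (15, 16)
M = (9, 13)

1. M_x = 9  [2·M = A+B = (2, 17)+(16, 9)]
2. M_y = 13  [2·M = A+B = (2, 17)+(16, 9)]
   so M = (9, 13)
3. C_x = 15  [C = 2·N−B = 2·(31/2, 25/2)−(16, 9)]
4. C_y = 16  [C = 2·N−B = 2·(31/2, 25/2)−(16, 9)]
   so C = (15, 16)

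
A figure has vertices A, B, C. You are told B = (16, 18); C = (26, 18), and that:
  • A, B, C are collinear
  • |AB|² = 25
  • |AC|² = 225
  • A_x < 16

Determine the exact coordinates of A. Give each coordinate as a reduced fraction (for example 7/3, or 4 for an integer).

1. A_x = 11  [[A, B, C are collinear ⇒ 10y-180=0] ∩ [|A−(16, 18)|²=25]]
2. A_y = 18  [[A, B, C are collinear ⇒ 10y-180=0] ∩ [|A−(16, 18)|²=25]]
   so A = (11, 18)

A = (11, 18)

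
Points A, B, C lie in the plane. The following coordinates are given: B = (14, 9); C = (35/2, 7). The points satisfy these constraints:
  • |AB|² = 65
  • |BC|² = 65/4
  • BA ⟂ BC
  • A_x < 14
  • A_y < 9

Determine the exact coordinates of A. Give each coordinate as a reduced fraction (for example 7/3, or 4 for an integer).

A = (10, 2)

1. A_x = 10  [[BA ⟂ BC ⇒ 7/2x-2y-31=0] ∩ [|A−(14, 9)|²=65]]
2. A_y = 2  [[BA ⟂ BC ⇒ 7/2x-2y-31=0] ∩ [|A−(14, 9)|²=65]]
   so A = (10, 2)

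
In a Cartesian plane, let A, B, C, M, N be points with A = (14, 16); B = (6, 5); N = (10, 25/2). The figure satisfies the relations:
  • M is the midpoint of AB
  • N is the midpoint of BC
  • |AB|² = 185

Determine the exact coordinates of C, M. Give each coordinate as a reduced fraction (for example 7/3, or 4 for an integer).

1. M_x = 10  [2·M = A+B = (14, 16)+(6, 5)]
2. M_y = 21/2  [2·M = A+B = (14, 16)+(6, 5)]
   so M = (10, 21/2)
3. C_x = 14  [C = 2·N−B = 2·(10, 25/2)−(6, 5)]
4. C_y = 20  [C = 2·N−B = 2·(10, 25/2)−(6, 5)]
   so C = (14, 20)

C = (14, 20)
M = (10, 21/2)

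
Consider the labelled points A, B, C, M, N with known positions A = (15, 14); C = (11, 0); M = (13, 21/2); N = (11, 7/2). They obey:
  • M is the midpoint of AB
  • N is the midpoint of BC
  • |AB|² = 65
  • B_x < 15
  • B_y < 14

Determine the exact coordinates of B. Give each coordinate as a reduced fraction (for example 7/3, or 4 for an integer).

1. B_x = 11  [B = 2·M−A = 2·(13, 21/2)−(15, 14)]
2. B_y = 7  [B = 2·M−A = 2·(13, 21/2)−(15, 14)]
   so B = (11, 7)

B = (11, 7)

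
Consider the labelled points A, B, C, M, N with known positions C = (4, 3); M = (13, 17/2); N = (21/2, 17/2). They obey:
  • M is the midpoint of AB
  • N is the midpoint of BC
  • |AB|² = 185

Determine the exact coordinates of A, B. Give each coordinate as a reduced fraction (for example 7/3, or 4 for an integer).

A = (9, 3)
B = (17, 14)

1. B_x = 17  [B = 2·N−C = 2·(21/2, 17/2)−(4, 3)]
2. B_y = 14  [B = 2·N−C = 2·(21/2, 17/2)−(4, 3)]
   so B = (17, 14)
3. A_x = 9  [A = 2·M−B = 2·(13, 17/2)−(17, 14)]
4. A_y = 3  [A = 2·M−B = 2·(13, 17/2)−(17, 14)]
   so A = (9, 3)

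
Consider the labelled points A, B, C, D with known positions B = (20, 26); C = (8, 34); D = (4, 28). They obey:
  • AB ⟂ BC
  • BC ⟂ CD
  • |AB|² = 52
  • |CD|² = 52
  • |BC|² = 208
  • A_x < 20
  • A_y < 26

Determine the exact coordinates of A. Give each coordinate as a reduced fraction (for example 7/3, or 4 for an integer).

A = (16, 20)

1. A_x = 16  [[AB ⟂ BC ⇒ 12x-8y-32=0] ∩ [|A−(20, 26)|²=52]]
2. A_y = 20  [[AB ⟂ BC ⇒ 12x-8y-32=0] ∩ [|A−(20, 26)|²=52]]
   so A = (16, 20)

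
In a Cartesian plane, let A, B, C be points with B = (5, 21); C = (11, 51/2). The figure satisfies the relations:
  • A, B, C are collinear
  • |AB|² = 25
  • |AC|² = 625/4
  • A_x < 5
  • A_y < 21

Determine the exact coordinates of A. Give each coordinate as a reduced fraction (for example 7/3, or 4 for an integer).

A = (1, 18)

1. A_x = 1  [[A, B, C are collinear ⇒ -9/2x+6y-207/2=0] ∩ [|A−(5, 21)|²=25]]
2. A_y = 18  [[A, B, C are collinear ⇒ -9/2x+6y-207/2=0] ∩ [|A−(5, 21)|²=25]]
   so A = (1, 18)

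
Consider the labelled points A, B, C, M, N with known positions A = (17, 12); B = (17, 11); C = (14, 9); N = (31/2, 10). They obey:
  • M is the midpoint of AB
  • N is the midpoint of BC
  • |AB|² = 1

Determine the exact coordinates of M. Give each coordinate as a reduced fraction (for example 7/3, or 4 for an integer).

M = (17, 23/2)

1. M_x = 17  [2·M = A+B = (17, 12)+(17, 11)]
2. M_y = 23/2  [2·M = A+B = (17, 12)+(17, 11)]
   so M = (17, 23/2)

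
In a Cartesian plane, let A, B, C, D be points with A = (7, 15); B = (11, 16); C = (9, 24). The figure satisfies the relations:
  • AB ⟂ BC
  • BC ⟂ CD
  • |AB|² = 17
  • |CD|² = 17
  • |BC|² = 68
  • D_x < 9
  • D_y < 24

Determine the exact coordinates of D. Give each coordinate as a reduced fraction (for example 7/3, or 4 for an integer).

D = (5, 23)

1. D_x = 5  [[BC ⟂ CD ⇒ -2x+8y-174=0] ∩ [|D−(9, 24)|²=17]]
2. D_y = 23  [[BC ⟂ CD ⇒ -2x+8y-174=0] ∩ [|D−(9, 24)|²=17]]
   so D = (5, 23)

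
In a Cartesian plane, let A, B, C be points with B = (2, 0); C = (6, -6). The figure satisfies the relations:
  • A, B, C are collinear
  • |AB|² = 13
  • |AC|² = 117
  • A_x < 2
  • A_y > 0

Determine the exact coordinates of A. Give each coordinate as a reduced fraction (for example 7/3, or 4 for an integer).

A = (0, 3)

1. A_x = 0  [[A, B, C are collinear ⇒ 6x+4y-12=0] ∩ [|A−(2, 0)|²=13]]
2. A_y = 3  [[A, B, C are collinear ⇒ 6x+4y-12=0] ∩ [|A−(2, 0)|²=13]]
   so A = (0, 3)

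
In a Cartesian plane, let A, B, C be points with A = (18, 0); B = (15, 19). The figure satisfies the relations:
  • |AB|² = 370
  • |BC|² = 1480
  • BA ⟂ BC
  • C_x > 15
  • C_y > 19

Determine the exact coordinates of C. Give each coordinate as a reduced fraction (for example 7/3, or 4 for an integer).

C = (53, 25)

1. C_x = 53  [[BA ⟂ BC ⇒ 3x-19y+316=0] ∩ [|C−(15, 19)|²=1480]]
2. C_y = 25  [[BA ⟂ BC ⇒ 3x-19y+316=0] ∩ [|C−(15, 19)|²=1480]]
   so C = (53, 25)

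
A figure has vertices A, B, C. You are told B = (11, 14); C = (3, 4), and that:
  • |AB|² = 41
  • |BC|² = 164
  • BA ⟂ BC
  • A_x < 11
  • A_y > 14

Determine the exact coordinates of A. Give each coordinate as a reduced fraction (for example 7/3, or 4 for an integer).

A = (6, 18)

1. A_x = 6  [[BA ⟂ BC ⇒ -8x-10y+228=0] ∩ [|A−(11, 14)|²=41]]
2. A_y = 18  [[BA ⟂ BC ⇒ -8x-10y+228=0] ∩ [|A−(11, 14)|²=41]]
   so A = (6, 18)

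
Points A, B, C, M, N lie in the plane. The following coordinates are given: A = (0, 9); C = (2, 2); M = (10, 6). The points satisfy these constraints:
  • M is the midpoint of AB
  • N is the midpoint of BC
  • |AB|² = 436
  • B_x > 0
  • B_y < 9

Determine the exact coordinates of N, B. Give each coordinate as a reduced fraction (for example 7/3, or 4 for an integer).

1. B_x = 20  [B = 2·M−A = 2·(10, 6)−(0, 9)]
2. B_y = 3  [B = 2·M−A = 2·(10, 6)−(0, 9)]
   so B = (20, 3)
3. N_x = 11  [2·N = B+C = (20, 3)+(2, 2)]
4. N_y = 5/2  [2·N = B+C = (20, 3)+(2, 2)]
   so N = (11, 5/2)

N = (11, 5/2)
B = (20, 3)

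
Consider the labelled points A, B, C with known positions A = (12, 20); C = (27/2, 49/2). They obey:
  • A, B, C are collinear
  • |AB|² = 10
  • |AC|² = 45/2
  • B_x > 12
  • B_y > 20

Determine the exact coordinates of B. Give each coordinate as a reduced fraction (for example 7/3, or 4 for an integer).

1. B_x = 13  [[A, B, C are collinear ⇒ 9/2x-3/2y-24=0] ∩ [|B−(12, 20)|²=10]]
2. B_y = 23  [[A, B, C are collinear ⇒ 9/2x-3/2y-24=0] ∩ [|B−(12, 20)|²=10]]
   so B = (13, 23)

B = (13, 23)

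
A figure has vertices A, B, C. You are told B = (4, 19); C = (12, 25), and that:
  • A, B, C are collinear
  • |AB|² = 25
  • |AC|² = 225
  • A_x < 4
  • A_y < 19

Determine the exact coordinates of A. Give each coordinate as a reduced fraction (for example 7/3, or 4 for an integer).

1. A_x = 0  [[A, B, C are collinear ⇒ -6x+8y-128=0] ∩ [|A−(4, 19)|²=25]]
2. A_y = 16  [[A, B, C are collinear ⇒ -6x+8y-128=0] ∩ [|A−(4, 19)|²=25]]
   so A = (0, 16)

A = (0, 16)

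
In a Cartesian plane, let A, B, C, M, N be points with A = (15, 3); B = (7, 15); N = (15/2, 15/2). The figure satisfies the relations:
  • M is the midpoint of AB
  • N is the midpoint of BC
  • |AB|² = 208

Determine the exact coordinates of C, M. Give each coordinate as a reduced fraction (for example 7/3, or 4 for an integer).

C = (8, 0)
M = (11, 9)

1. M_x = 11  [2·M = A+B = (15, 3)+(7, 15)]
2. M_y = 9  [2·M = A+B = (15, 3)+(7, 15)]
   so M = (11, 9)
3. C_x = 8  [C = 2·N−B = 2·(15/2, 15/2)−(7, 15)]
4. C_y = 0  [C = 2·N−B = 2·(15/2, 15/2)−(7, 15)]
   so C = (8, 0)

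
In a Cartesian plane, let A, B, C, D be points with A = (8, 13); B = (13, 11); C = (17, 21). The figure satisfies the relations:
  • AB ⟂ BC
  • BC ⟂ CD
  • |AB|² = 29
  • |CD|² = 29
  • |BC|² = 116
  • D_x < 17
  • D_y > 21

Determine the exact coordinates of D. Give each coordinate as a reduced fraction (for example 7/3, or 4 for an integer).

1. D_x = 12  [[BC ⟂ CD ⇒ 4x+10y-278=0] ∩ [|D−(17, 21)|²=29]]
2. D_y = 23  [[BC ⟂ CD ⇒ 4x+10y-278=0] ∩ [|D−(17, 21)|²=29]]
   so D = (12, 23)

D = (12, 23)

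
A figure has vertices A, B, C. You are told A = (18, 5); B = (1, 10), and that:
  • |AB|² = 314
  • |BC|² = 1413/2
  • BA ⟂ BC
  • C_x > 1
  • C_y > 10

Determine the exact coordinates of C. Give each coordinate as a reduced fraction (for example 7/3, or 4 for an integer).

C = (17/2, 71/2)

1. C_x = 17/2  [[BA ⟂ BC ⇒ 17x-5y+33=0] ∩ [|C−(1, 10)|²=1413/2]]
2. C_y = 71/2  [[BA ⟂ BC ⇒ 17x-5y+33=0] ∩ [|C−(1, 10)|²=1413/2]]
   so C = (17/2, 71/2)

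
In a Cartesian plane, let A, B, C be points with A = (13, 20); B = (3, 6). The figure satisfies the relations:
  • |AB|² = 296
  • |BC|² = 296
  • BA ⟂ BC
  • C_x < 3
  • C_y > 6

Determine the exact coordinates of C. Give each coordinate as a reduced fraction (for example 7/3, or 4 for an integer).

C = (-11, 16)

1. C_x = -11  [[BA ⟂ BC ⇒ 10x+14y-114=0] ∩ [|C−(3, 6)|²=296]]
2. C_y = 16  [[BA ⟂ BC ⇒ 10x+14y-114=0] ∩ [|C−(3, 6)|²=296]]
   so C = (-11, 16)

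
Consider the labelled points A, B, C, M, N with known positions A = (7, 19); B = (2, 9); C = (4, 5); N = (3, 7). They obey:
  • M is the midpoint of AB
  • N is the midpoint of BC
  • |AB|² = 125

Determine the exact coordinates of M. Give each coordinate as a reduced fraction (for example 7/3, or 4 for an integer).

1. M_x = 9/2  [2·M = A+B = (7, 19)+(2, 9)]
2. M_y = 14  [2·M = A+B = (7, 19)+(2, 9)]
   so M = (9/2, 14)

M = (9/2, 14)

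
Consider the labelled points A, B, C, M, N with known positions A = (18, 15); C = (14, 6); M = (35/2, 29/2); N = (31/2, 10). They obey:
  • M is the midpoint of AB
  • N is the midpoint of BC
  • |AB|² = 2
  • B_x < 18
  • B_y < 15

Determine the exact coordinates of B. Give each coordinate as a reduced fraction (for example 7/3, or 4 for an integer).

B = (17, 14)

1. B_x = 17  [B = 2·M−A = 2·(35/2, 29/2)−(18, 15)]
2. B_y = 14  [B = 2·M−A = 2·(35/2, 29/2)−(18, 15)]
   so B = (17, 14)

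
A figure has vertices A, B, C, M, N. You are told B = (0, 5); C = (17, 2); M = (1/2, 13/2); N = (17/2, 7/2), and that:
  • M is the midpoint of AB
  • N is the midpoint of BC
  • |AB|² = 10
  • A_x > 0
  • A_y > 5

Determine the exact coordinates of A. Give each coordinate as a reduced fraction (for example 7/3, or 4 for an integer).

1. A_x = 1  [A = 2·M−B = 2·(1/2, 13/2)−(0, 5)]
2. A_y = 8  [A = 2·M−B = 2·(1/2, 13/2)−(0, 5)]
   so A = (1, 8)

A = (1, 8)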